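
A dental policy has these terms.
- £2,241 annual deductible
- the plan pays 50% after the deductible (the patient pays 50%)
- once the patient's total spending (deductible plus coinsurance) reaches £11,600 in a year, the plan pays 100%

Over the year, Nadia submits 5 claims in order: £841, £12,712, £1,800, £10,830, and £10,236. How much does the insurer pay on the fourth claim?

#1 (£841): all of it applies to the deductible. Patient owes £841 (running OOP £841). Plan pays £841 − £841 = £0.
#2 (£12,712): £1,400 finishes the deductible; £11,312 goes to coinsurance; coinsurance £11,312 × 50% = £5,656. Patient owes £7,056 (running OOP £7,897). Plan pays £12,712 − £7,056 = £5,656.
#3 (£1,800): 50% coinsurance on £1,800 = £900. Cost to patient: £900. OOP to date £8,797. Insurer: £1,800 − £900 = £900.
#4 (£10,830): 50% coinsurance on £10,830 = £5,415. OOP would hit £14,212 > £11,600, so the cap limits the patient to £11,600 − £8,797 = £2,803. Insurer: £10,830 − £2,803 = £8,027.

£8,027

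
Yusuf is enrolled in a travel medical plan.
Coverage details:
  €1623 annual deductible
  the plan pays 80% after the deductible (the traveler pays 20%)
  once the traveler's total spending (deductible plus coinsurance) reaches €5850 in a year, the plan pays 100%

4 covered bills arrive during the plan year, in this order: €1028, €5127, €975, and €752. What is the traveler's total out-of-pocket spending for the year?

Claim 1 — €1028: entire amount goes to the deductible. Traveler pays €1028; OOP now €1028.
Claim 2 — €5127: €595 to deductible, leaving €4532; 20% of €4532 = €906.40. Cost to traveler: €1501.40. OOP to date €2529.40.
Claim 3 — €975: deductible already satisfied, so traveler's share is 20% × €975 = €195. Traveler pays €195; OOP now €2724.40.
Claim 4 — €752: deductible already satisfied, so traveler's share is 20% × €752 = €150.40. Traveler pays €150.40; OOP now €2874.80.
Summing the traveler's payments: €1028 + €1501.40 + €195 + €150.40 = €2874.80.

€2874.80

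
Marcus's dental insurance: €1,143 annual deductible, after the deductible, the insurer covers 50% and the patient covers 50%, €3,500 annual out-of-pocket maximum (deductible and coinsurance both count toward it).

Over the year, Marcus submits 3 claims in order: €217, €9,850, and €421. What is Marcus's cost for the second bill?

Claim 1 — €217: all of it applies to the deductible. Patient owes €217 (running OOP €217).
Claim 2 — €9,850: €926 finishes the deductible; €8,924 goes to coinsurance; patient's 50% is €4,462. Deductible plus coinsurance: €926 + €4,462 = €5,388. That would push OOP to €5,605, over the €3,500 cap, so patient pays €3,500 − €217 = €3,283.

€3,283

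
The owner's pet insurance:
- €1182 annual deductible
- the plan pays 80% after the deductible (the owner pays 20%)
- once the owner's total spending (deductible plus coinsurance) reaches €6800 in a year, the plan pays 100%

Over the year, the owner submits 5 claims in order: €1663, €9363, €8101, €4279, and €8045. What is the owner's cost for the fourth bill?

€855.80

Bill 1, €1663: €1182 finishes the deductible; €481 goes to coinsurance; coinsurance €481 × 20% = €96.20. Cost to owner: €1278.20. OOP to date €1278.20.
Bill 2, €9363: deductible already satisfied, so owner's share is 20% × €9363 = €1872.60. Owner pays €1872.60; OOP now €3150.80.
Bill 3, €8101: deductible met; 20% of €8101 = €1620.20. Owner pays €1620.20; OOP now €4771.
Bill 4, €4279: 20% coinsurance on €4279 = €855.80. Cost to owner: €855.80. OOP to date €5626.80.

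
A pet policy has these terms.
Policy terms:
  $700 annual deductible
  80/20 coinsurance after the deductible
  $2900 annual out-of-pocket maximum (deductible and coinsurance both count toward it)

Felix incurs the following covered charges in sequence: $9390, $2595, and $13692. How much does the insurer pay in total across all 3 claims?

Claim 1 — $9390: $700 to deductible, leaving $8690; coinsurance $8690 × 20% = $1738. Owner pays $2438; OOP now $2438. Plan pays $9390 − $2438 = $6952.
Claim 2 — $2595: deductible met; 20% of $2595 = $519. Adding that to $2438 gives $2957, past the $2900 cap; owner pays only $2900 − $2438 = $462. Plan pays $2595 − $462 = $2133.
Claim 3 — $13692: 20% coinsurance on $13692 = $2738.40. Adding that to $2900 gives $5638.40, past the $2900 cap; owner pays only $2900 − $2900 = $0. Insurer: $13692 − $0 = $13692.
Insurer total: $6952 + $2133 + $13692 = $22777.

$22777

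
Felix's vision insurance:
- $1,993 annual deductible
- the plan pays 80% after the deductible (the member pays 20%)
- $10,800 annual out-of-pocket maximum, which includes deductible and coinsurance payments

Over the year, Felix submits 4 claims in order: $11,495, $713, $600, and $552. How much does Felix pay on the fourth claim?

$110.40

Claim 1 ($11,495): $1,993 finishes the deductible; $9,502 goes to coinsurance; member's 20% is $1,900.40. Member owes $3,893.40 (running OOP $3,893.40).
Claim 2 ($713): deductible met; 20% of $713 = $142.60. Member pays $142.60; OOP now $4,036.
Claim 3 ($600): 20% coinsurance on $600 = $120. Cost to member: $120. OOP to date $4,156.
Claim 4 ($552): deductible met; 20% of $552 = $110.40. Member owes $110.40 (running OOP $4,266.40).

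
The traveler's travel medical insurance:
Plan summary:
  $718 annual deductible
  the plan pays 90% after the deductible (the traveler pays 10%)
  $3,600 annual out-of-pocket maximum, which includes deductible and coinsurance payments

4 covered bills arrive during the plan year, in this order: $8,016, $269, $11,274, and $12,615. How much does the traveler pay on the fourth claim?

Bill 1, $8,016: $718 to deductible, leaving $7,298; coinsurance $7,298 × 10% = $729.80. Traveler owes $1,447.80 (running OOP $1,447.80).
Bill 2, $269: 10% coinsurance on $269 = $26.90. Traveler owes $26.90 (running OOP $1,474.70).
Bill 3, $11,274: deductible met; 10% of $11,274 = $1,127.40. Cost to traveler: $1,127.40. OOP to date $2,602.10.
Bill 4, $12,615: deductible met; 10% of $12,615 = $1,261.50. That would push OOP to $3,863.60, over the $3,600 cap, so traveler pays $3,600 − $2,602.10 = $997.90.

$997.90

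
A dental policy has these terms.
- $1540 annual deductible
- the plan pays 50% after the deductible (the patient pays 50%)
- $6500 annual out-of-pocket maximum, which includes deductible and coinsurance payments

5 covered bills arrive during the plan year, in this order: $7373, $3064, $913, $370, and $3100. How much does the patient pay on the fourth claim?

$55

Bill 1, $7373: $1540 finishes the deductible; $5833 goes to coinsurance; patient's 50% is $2916.50. Patient pays $4456.50; OOP now $4456.50.
Bill 2, $3064: deductible already satisfied, so patient's share is 50% × $3064 = $1532. Patient pays $1532; OOP now $5988.50.
Bill 3, $913: 50% coinsurance on $913 = $456.50. Patient owes $456.50 (running OOP $6445).
Bill 4, $370: deductible met; 50% of $370 = $185. OOP would hit $6630 > $6500, so the cap limits the patient to $6500 − $6445 = $55.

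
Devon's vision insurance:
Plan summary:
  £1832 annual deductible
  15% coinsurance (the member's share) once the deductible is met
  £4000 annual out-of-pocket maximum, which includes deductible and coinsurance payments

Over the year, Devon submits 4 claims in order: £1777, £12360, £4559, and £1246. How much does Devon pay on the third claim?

£322.25

Claim 1 (£1777): fully absorbed by the deductible. Cost to member: £1777. OOP to date £1777.
Claim 2 (£12360): deductible takes £55, £12305 remains; 15% of £12305 = £1845.75. Cost to member: £1900.75. OOP to date £3677.75.
Claim 3 (£4559): deductible already satisfied, so member's share is 15% × £4559 = £683.85. OOP would hit £4361.60 > £4000, so the cap limits the member to £4000 − £3677.75 = £322.25.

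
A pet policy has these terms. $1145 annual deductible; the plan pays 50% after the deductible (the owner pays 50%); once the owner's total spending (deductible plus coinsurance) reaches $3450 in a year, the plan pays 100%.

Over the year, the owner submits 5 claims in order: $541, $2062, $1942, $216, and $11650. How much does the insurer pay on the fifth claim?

$11153

Claim 1 ($541): fully absorbed by the deductible. Owner pays $541; OOP now $541. Insurer: $541 − $541 = $0.
Claim 2 ($2062): $604 to deductible, leaving $1458; coinsurance $1458 × 50% = $729. Owner pays $1333; OOP now $1874. Plan pays $2062 − $1333 = $729.
Claim 3 ($1942): 50% coinsurance on $1942 = $971. Owner owes $971 (running OOP $2845). Plan pays $1942 − $971 = $971.
Claim 4 ($216): deductible already satisfied, so owner's share is 50% × $216 = $108. Owner owes $108 (running OOP $2953). Plan pays $216 − $108 = $108.
Claim 5 ($11650): deductible already satisfied, so owner's share is 50% × $11650 = $5825. That would push OOP to $8778, over the $3450 cap, so owner pays $3450 − $2953 = $497. Plan pays $11650 − $497 = $11153.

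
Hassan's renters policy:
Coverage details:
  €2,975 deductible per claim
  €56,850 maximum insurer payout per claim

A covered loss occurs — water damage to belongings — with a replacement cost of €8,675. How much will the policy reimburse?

Subtract the deductible: €8,675 − €2,975 = €5,700.
€5,700 is within the €56,850 limit, so the insurer pays €5,700.

€5,700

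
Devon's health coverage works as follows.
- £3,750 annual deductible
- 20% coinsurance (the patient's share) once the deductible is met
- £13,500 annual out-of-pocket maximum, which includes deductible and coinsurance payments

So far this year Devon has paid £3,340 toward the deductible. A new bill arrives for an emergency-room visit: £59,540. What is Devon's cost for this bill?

£3,340 of the £3,750 deductible is already met, leaving £410.
The remaining £59,130 (= £59,540 − £410) moves to coinsurance.
Patient's 20% share of £59,130 is £11,826.
So the patient owes £410 + £11,826 = £12,236 before any cap.
Adding £12,236 to the £3,340 already spent would give £15,576, which exceeds the £13,500 cap; the patient pays just £13,500 − £3,340 = £10,160.

£10,160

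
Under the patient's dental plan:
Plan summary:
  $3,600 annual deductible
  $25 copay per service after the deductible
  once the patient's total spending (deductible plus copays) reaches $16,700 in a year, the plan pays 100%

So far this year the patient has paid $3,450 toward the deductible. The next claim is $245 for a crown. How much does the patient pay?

$3,450 of the $3,600 deductible is already met, leaving $150.
After the $150 deductible portion, $245 − $150 = $95 is subject to the copay.
Copay on this service: $25.
That puts the patient's cost at $150 + $25 = $175 before any cap.
Total out-of-pocket so far would be $3,450 + $175 = $3,625, below the $16,700 cap — no reduction.

$175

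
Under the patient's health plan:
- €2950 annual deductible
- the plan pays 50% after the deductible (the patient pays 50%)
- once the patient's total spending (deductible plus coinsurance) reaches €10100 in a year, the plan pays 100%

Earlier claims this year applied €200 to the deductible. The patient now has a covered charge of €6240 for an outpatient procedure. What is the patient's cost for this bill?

€4495

Remaining deductible: €2950 − €200 = €2750.
The remaining €3490 (= €6240 − €2750) moves to coinsurance.
50% of €3490 = €1745 falls to the patient.
Patient responsibility before any cap: €2750 + €1745 = €4495.
Total out-of-pocket so far would be €200 + €4495 = €4695, below the €10100 cap — no reduction.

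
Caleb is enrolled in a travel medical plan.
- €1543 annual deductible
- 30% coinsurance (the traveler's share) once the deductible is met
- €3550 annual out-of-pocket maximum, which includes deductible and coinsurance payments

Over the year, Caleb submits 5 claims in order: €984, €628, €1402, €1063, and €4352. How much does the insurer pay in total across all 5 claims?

Claim 1 (€984): entire amount goes to the deductible. Traveler pays €984; OOP now €984. Plan pays €984 − €984 = €0.
Claim 2 (€628): €559 to deductible, leaving €69; traveler's 30% is €20.70. Cost to traveler: €579.70. OOP to date €1563.70. Plan pays €628 − €579.70 = €48.30.
Claim 3 (€1402): deductible already satisfied, so traveler's share is 30% × €1402 = €420.60. Traveler pays €420.60; OOP now €1984.30. Plan pays €1402 − €420.60 = €981.40.
Claim 4 (€1063): 30% coinsurance on €1063 = €318.90. Traveler owes €318.90 (running OOP €2303.20). Insurer: €1063 − €318.90 = €744.10.
Claim 5 (€4352): 30% coinsurance on €4352 = €1305.60. Adding that to €2303.20 gives €3608.80, past the €3550 cap; traveler pays only €3550 − €2303.20 = €1246.80. Plan pays €4352 − €1246.80 = €3105.20.
Insurer total: €0 + €48.30 + €981.40 + €744.10 + €3105.20 = €4879.

€4879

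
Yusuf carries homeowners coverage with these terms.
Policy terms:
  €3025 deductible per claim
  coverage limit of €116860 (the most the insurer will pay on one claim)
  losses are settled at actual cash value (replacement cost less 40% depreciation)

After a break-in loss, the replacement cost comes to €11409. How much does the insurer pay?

Actual cash value after 40% depreciation: €11409 × 60% = €6845.40.
Less the €3025 deductible: €6845.40 − €3025 = €3820.40.
That's under the €116860 cap, so the insurer reimburses the full €3820.40.

€3820.40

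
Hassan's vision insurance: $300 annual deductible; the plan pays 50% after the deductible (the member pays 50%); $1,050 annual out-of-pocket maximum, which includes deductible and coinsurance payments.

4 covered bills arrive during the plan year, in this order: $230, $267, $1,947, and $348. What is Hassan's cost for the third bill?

$651.50

Claim 1 ($230): entire amount goes to the deductible. Member owes $230 (running OOP $230).
Claim 2 ($267): $70 finishes the deductible; $197 goes to coinsurance; 50% of $197 = $98.50. Member pays $168.50; OOP now $398.50.
Claim 3 ($1,947): 50% coinsurance on $1,947 = $973.50. Adding that to $398.50 gives $1,372, past the $1,050 cap; member pays only $1,050 − $398.50 = $651.50.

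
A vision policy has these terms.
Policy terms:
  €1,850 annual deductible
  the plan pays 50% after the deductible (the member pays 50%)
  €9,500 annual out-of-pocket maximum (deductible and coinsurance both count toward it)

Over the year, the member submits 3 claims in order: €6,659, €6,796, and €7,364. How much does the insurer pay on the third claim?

€5,516.50

Bill 1, €6,659: €1,850 to deductible, leaving €4,809; member's 50% is €2,404.50. Cost to member: €4,254.50. OOP to date €4,254.50. Insurer: €6,659 − €4,254.50 = €2,404.50.
Bill 2, €6,796: 50% coinsurance on €6,796 = €3,398. Member pays €3,398; OOP now €7,652.50. Plan pays €6,796 − €3,398 = €3,398.
Bill 3, €7,364: deductible already satisfied, so member's share is 50% × €7,364 = €3,682. Adding that to €7,652.50 gives €11,334.50, past the €9,500 cap; member pays only €9,500 − €7,652.50 = €1,847.50. Plan pays €7,364 − €1,847.50 = €5,516.50.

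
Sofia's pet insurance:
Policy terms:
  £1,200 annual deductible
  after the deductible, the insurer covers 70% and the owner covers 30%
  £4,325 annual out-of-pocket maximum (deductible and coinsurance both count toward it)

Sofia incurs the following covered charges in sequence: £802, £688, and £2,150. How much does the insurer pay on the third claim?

£1,505

Claim 1 (£802): fully absorbed by the deductible. Cost to owner: £802. OOP to date £802. Plan pays £802 − £802 = £0.
Claim 2 (£688): deductible takes £398, £290 remains; owner's 30% is £87. Owner owes £485 (running OOP £1,287). Insurer: £688 − £485 = £203.
Claim 3 (£2,150): deductible met; 30% of £2,150 = £645. Cost to owner: £645. OOP to date £1,932. Plan pays £2,150 − £645 = £1,505.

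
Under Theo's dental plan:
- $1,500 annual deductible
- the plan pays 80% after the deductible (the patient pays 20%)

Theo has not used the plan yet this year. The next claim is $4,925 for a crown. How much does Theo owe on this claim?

The full $1,500 deductible is still open; $1,500 of this bill applies to it.
After the $1,500 deductible portion, $4,925 − $1,500 = $3,425 is subject to coinsurance.
20% of $3,425 = $685 falls to the patient.
So the patient owes $1,500 + $685 = $2,185.

$2,185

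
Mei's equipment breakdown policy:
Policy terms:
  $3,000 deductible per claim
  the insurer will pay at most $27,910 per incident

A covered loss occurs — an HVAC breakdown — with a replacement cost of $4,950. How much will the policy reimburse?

Less the $3,000 deductible: $4,950 − $3,000 = $1,950.
$1,950 ≤ $27,910, so the limit doesn't bind; insurer pays $1,950.

$1,950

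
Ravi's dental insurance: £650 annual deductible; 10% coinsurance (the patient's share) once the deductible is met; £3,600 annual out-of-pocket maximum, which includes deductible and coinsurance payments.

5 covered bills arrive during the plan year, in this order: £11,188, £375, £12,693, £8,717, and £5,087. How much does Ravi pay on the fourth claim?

£589.40

#1 (£11,188): £650 finishes the deductible; £10,538 goes to coinsurance; 10% of £10,538 = £1,053.80. Patient owes £1,703.80 (running OOP £1,703.80).
#2 (£375): deductible met; 10% of £375 = £37.50. Cost to patient: £37.50. OOP to date £1,741.30.
#3 (£12,693): 10% coinsurance on £12,693 = £1,269.30. Patient pays £1,269.30; OOP now £3,010.60.
#4 (£8,717): deductible already satisfied, so patient's share is 10% × £8,717 = £871.70. Adding that to £3,010.60 gives £3,882.30, past the £3,600 cap; patient pays only £3,600 − £3,010.60 = £589.40.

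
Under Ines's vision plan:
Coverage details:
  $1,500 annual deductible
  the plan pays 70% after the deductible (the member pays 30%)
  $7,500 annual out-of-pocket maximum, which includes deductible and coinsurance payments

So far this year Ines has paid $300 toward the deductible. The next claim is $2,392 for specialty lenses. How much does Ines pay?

$1,557.60

Deductible still to meet: $1,500 − $300 = $1,200.
The remaining $1,192 (= $2,392 − $1,200) moves to coinsurance.
30% of $1,192 = $357.60 falls to the member.
That puts the member's cost at $1,200 + $357.60 = $1,557.60 before any cap.
Year-to-date out-of-pocket becomes $300 + $1,557.60 = $1,857.60, still under the $7,500 maximum, so no cap applies.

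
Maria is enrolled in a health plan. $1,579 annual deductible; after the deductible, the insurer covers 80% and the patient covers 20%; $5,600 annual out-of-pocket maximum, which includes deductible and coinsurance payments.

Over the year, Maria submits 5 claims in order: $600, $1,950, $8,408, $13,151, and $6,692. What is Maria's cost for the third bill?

$1,681.60

Bill 1, $600: all of it applies to the deductible. Patient pays $600; OOP now $600.
Bill 2, $1,950: $979 finishes the deductible; $971 goes to coinsurance; patient's 20% is $194.20. Patient owes $1,173.20 (running OOP $1,773.20).
Bill 3, $8,408: deductible met; 20% of $8,408 = $1,681.60. Patient owes $1,681.60 (running OOP $3,454.80).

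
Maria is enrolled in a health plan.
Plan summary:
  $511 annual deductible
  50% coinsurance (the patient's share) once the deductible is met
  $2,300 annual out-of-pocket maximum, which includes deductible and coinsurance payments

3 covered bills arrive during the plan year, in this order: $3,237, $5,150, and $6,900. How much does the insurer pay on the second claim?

Bill 1, $3,237: $511 finishes the deductible; $2,726 goes to coinsurance; 50% of $2,726 = $1,363. Patient owes $1,874 (running OOP $1,874). Insurer: $3,237 − $1,874 = $1,363.
Bill 2, $5,150: deductible already satisfied, so patient's share is 50% × $5,150 = $2,575. Adding that to $1,874 gives $4,449, past the $2,300 cap; patient pays only $2,300 − $1,874 = $426. Plan pays $5,150 − $426 = $4,724.

$4,724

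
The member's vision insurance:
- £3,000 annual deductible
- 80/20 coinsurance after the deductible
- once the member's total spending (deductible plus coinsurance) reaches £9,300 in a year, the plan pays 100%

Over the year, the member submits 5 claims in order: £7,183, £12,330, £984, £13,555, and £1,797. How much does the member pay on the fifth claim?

£89.60

Bill 1, £7,183: £3,000 to deductible, leaving £4,183; 20% of £4,183 = £836.60. Member owes £3,836.60 (running OOP £3,836.60).
Bill 2, £12,330: deductible already satisfied, so member's share is 20% × £12,330 = £2,466. Member owes £2,466 (running OOP £6,302.60).
Bill 3, £984: 20% coinsurance on £984 = £196.80. Cost to member: £196.80. OOP to date £6,499.40.
Bill 4, £13,555: deductible met; 20% of £13,555 = £2,711. Cost to member: £2,711. OOP to date £9,210.40.
Bill 5, £1,797: deductible already satisfied, so member's share is 20% × £1,797 = £359.40. That would push OOP to £9,569.80, over the £9,300 cap, so member pays £9,300 − £9,210.40 = £89.60.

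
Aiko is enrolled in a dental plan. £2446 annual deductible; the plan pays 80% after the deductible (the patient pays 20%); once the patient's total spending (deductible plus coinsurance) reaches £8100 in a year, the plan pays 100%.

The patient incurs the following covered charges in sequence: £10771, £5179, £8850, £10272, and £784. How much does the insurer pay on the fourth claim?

£9088.80

Claim 1 — £10771: £2446 finishes the deductible; £8325 goes to coinsurance; patient's 20% is £1665. Patient pays £4111; OOP now £4111. Plan pays £10771 − £4111 = £6660.
Claim 2 — £5179: deductible met; 20% of £5179 = £1035.80. Cost to patient: £1035.80. OOP to date £5146.80. Plan pays £5179 − £1035.80 = £4143.20.
Claim 3 — £8850: 20% coinsurance on £8850 = £1770. Patient pays £1770; OOP now £6916.80. Plan pays £8850 − £1770 = £7080.
Claim 4 — £10272: deductible met; 20% of £10272 = £2054.40. OOP would hit £8971.20 > £8100, so the cap limits the patient to £8100 − £6916.80 = £1183.20. Plan pays £10272 − £1183.20 = £9088.80.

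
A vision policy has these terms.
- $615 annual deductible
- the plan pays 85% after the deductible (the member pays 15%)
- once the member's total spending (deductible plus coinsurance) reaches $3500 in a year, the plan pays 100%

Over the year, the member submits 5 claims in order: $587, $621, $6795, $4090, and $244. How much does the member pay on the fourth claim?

$613.50

Claim 1 — $587: all of it applies to the deductible. Member owes $587 (running OOP $587).
Claim 2 — $621: $28 finishes the deductible; $593 goes to coinsurance; coinsurance $593 × 15% = $88.95. Member pays $116.95; OOP now $703.95.
Claim 3 — $6795: deductible met; 15% of $6795 = $1019.25. Cost to member: $1019.25. OOP to date $1723.20.
Claim 4 — $4090: 15% coinsurance on $4090 = $613.50. Member owes $613.50 (running OOP $2336.70).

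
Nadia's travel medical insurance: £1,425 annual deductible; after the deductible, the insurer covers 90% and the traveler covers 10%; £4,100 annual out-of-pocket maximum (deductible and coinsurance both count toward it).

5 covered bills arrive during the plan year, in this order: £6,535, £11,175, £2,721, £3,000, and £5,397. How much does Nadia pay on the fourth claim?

#1 (£6,535): £1,425 finishes the deductible; £5,110 goes to coinsurance; traveler's 10% is £511. Traveler owes £1,936 (running OOP £1,936).
#2 (£11,175): deductible already satisfied, so traveler's share is 10% × £11,175 = £1,117.50. Traveler owes £1,117.50 (running OOP £3,053.50).
#3 (£2,721): 10% coinsurance on £2,721 = £272.10. Traveler owes £272.10 (running OOP £3,325.60).
#4 (£3,000): deductible met; 10% of £3,000 = £300. Cost to traveler: £300. OOP to date £3,625.60.

£300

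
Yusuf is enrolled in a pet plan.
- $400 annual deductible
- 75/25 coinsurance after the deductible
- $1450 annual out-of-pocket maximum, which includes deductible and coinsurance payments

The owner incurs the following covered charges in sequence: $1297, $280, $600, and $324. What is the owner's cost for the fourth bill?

Claim 1 — $1297: $400 to deductible, leaving $897; owner's 25% is $224.25. Owner owes $624.25 (running OOP $624.25).
Claim 2 — $280: 25% coinsurance on $280 = $70. Owner owes $70 (running OOP $694.25).
Claim 3 — $600: 25% coinsurance on $600 = $150. Owner owes $150 (running OOP $844.25).
Claim 4 — $324: deductible already satisfied, so owner's share is 25% × $324 = $81. Owner pays $81; OOP now $925.25.

$81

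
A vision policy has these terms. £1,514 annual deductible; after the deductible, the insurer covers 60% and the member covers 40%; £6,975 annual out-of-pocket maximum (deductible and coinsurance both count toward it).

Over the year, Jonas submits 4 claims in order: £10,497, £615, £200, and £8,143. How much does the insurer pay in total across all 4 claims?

£12,480

Claim 1 — £10,497: £1,514 to deductible, leaving £8,983; member's 40% is £3,593.20. Member owes £5,107.20 (running OOP £5,107.20). Plan pays £10,497 − £5,107.20 = £5,389.80.
Claim 2 — £615: 40% coinsurance on £615 = £246. Member pays £246; OOP now £5,353.20. Insurer: £615 − £246 = £369.
Claim 3 — £200: deductible already satisfied, so member's share is 40% × £200 = £80. Member owes £80 (running OOP £5,433.20). Plan pays £200 − £80 = £120.
Claim 4 — £8,143: deductible already satisfied, so member's share is 40% × £8,143 = £3,257.20. OOP would hit £8,690.40 > £6,975, so the cap limits the member to £6,975 − £5,433.20 = £1,541.80. Insurer: £8,143 − £1,541.80 = £6,601.20.
Insurer total: £5,389.80 + £369 + £120 + £6,601.20 = £12,480.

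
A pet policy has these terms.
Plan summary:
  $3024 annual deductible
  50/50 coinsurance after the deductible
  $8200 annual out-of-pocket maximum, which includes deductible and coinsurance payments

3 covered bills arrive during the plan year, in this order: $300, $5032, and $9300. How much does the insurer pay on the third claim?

$5278

Claim 1 ($300): fully absorbed by the deductible. Owner pays $300; OOP now $300. Plan pays $300 − $300 = $0.
Claim 2 ($5032): deductible takes $2724, $2308 remains; owner's 50% is $1154. Owner pays $3878; OOP now $4178. Plan pays $5032 − $3878 = $1154.
Claim 3 ($9300): deductible already satisfied, so owner's share is 50% × $9300 = $4650. Adding that to $4178 gives $8828, past the $8200 cap; owner pays only $8200 − $4178 = $4022. Insurer: $9300 − $4022 = $5278.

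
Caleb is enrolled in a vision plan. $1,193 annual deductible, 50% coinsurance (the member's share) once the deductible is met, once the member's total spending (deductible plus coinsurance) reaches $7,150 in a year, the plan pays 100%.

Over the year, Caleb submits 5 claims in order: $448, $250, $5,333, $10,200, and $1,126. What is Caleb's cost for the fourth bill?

$3,538

#1 ($448): entire amount goes to the deductible. Member pays $448; OOP now $448.
#2 ($250): fully absorbed by the deductible. Member owes $250 (running OOP $698).
#3 ($5,333): $495 to deductible, leaving $4,838; coinsurance $4,838 × 50% = $2,419. Member owes $2,914 (running OOP $3,612).
#4 ($10,200): 50% coinsurance on $10,200 = $5,100. OOP would hit $8,712 > $7,150, so the cap limits the member to $7,150 − $3,612 = $3,538.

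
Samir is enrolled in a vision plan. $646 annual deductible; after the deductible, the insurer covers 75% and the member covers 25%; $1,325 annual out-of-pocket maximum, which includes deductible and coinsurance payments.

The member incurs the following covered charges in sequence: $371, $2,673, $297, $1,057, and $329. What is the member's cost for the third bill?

$74.25

Bill 1, $371: all of it applies to the deductible. Member owes $371 (running OOP $371).
Bill 2, $2,673: $275 to deductible, leaving $2,398; coinsurance $2,398 × 25% = $599.50. Member pays $874.50; OOP now $1,245.50.
Bill 3, $297: deductible met; 25% of $297 = $74.25. Cost to member: $74.25. OOP to date $1,319.75.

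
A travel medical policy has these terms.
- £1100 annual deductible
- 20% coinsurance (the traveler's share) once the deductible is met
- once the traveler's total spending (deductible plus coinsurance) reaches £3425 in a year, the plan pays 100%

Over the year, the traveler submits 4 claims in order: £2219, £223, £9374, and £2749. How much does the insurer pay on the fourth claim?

#1 (£2219): £1100 to deductible, leaving £1119; traveler's 20% is £223.80. Traveler pays £1323.80; OOP now £1323.80. Insurer: £2219 − £1323.80 = £895.20.
#2 (£223): deductible already satisfied, so traveler's share is 20% × £223 = £44.60. Cost to traveler: £44.60. OOP to date £1368.40. Plan pays £223 − £44.60 = £178.40.
#3 (£9374): deductible met; 20% of £9374 = £1874.80. Traveler pays £1874.80; OOP now £3243.20. Insurer: £9374 − £1874.80 = £7499.20.
#4 (£2749): deductible already satisfied, so traveler's share is 20% × £2749 = £549.80. That would push OOP to £3793, over the £3425 cap, so traveler pays £3425 − £3243.20 = £181.80. Plan pays £2749 − £181.80 = £2567.20.

£2567.20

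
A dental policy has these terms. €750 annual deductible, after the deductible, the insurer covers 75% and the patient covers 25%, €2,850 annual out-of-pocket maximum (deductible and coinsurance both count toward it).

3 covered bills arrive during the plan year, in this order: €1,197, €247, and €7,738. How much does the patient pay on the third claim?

€1,926.50

Claim 1 — €1,197: €750 finishes the deductible; €447 goes to coinsurance; 25% of €447 = €111.75. Patient owes €861.75 (running OOP €861.75).
Claim 2 — €247: 25% coinsurance on €247 = €61.75. Cost to patient: €61.75. OOP to date €923.50.
Claim 3 — €7,738: 25% coinsurance on €7,738 = €1,934.50. OOP would hit €2,858 > €2,850, so the cap limits the patient to €2,850 − €923.50 = €1,926.50.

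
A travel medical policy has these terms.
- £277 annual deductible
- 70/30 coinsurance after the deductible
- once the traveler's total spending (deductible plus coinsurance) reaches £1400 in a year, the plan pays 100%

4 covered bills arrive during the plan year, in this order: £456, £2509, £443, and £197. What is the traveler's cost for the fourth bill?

£59.10

Claim 1 — £456: £277 finishes the deductible; £179 goes to coinsurance; 30% of £179 = £53.70. Cost to traveler: £330.70. OOP to date £330.70.
Claim 2 — £2509: deductible already satisfied, so traveler's share is 30% × £2509 = £752.70. Cost to traveler: £752.70. OOP to date £1083.40.
Claim 3 — £443: 30% coinsurance on £443 = £132.90. Traveler pays £132.90; OOP now £1216.30.
Claim 4 — £197: deductible already satisfied, so traveler's share is 30% × £197 = £59.10. Traveler owes £59.10 (running OOP £1275.40).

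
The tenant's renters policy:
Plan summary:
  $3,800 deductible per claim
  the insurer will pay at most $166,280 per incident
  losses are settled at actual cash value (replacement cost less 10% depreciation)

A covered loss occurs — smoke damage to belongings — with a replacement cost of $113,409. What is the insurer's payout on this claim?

Depreciate 10%: the covered value is $113,409 × 0.9 = $102,068.10.
After the deductible, $102,068.10 − $3,800 = $98,268.10 remains.
$98,268.10 ≤ $166,280, so the limit doesn't bind; insurer pays $98,268.10.

$98,268.10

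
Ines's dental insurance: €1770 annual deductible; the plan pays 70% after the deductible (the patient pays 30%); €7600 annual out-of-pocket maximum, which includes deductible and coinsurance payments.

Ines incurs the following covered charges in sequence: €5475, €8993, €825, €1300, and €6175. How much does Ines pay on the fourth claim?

#1 (€5475): €1770 to deductible, leaving €3705; 30% of €3705 = €1111.50. Patient owes €2881.50 (running OOP €2881.50).
#2 (€8993): 30% coinsurance on €8993 = €2697.90. Patient owes €2697.90 (running OOP €5579.40).
#3 (€825): 30% coinsurance on €825 = €247.50. Patient owes €247.50 (running OOP €5826.90).
#4 (€1300): 30% coinsurance on €1300 = €390. Patient pays €390; OOP now €6216.90.

€390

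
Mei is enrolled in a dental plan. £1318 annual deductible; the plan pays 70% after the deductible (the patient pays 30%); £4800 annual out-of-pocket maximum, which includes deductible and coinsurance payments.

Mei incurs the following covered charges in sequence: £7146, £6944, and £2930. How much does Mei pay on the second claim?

Claim 1 — £7146: £1318 to deductible, leaving £5828; 30% of £5828 = £1748.40. Patient pays £3066.40; OOP now £3066.40.
Claim 2 — £6944: deductible met; 30% of £6944 = £2083.20. Adding that to £3066.40 gives £5149.60, past the £4800 cap; patient pays only £4800 − £3066.40 = £1733.60.

£1733.60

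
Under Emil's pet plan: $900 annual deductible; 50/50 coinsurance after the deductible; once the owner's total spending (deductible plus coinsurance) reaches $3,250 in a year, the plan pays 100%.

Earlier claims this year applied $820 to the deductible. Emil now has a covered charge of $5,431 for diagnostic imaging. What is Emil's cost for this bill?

$2,430

Deductible still to meet: $900 − $820 = $80.
After the $80 deductible portion, $5,431 − $80 = $5,351 is subject to coinsurance.
Coinsurance: $5,351 × 50% = $2,675.50.
That puts the owner's cost at $80 + $2,675.50 = $2,755.50 before any cap.
Year-to-date out-of-pocket would reach $820 + $2,755.50 = $3,575.50, above the $3,250 maximum, so the owner pays only $3,250 − $820 = $2,430.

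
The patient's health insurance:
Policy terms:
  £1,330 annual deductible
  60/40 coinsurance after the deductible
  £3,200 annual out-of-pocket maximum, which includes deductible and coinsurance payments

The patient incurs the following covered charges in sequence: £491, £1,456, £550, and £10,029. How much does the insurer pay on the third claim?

£330

#1 (£491): fully absorbed by the deductible. Patient pays £491; OOP now £491. Insurer: £491 − £491 = £0.
#2 (£1,456): deductible takes £839, £617 remains; 40% of £617 = £246.80. Cost to patient: £1,085.80. OOP to date £1,576.80. Insurer: £1,456 − £1,085.80 = £370.20.
#3 (£550): 40% coinsurance on £550 = £220. Patient pays £220; OOP now £1,796.80. Plan pays £550 − £220 = £330.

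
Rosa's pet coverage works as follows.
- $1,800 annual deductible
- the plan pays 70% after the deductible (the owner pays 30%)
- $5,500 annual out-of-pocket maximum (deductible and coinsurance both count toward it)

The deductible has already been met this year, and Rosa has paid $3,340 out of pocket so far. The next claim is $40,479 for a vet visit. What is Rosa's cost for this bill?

$2,160

With the deductible met, the entire $40,479 is subject to coinsurance.
Coinsurance: $40,479 × 30% = $12,143.70.
Adding $12,143.70 to the $3,340 already spent would give $15,483.70, which exceeds the $5,500 cap; the owner pays just $5,500 − $3,340 = $2,160.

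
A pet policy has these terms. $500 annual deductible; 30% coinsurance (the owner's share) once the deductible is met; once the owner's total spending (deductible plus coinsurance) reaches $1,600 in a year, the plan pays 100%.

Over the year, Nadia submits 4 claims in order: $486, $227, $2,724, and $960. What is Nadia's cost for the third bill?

Claim 1 ($486): all of it applies to the deductible. Owner owes $486 (running OOP $486).
Claim 2 ($227): deductible takes $14, $213 remains; owner's 30% is $63.90. Owner owes $77.90 (running OOP $563.90).
Claim 3 ($2,724): deductible met; 30% of $2,724 = $817.20. Owner pays $817.20; OOP now $1,381.10.

$817.20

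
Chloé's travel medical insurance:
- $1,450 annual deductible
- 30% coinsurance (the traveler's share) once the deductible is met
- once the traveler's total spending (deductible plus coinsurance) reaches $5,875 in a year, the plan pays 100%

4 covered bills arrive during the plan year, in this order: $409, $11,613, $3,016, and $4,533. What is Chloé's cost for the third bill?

#1 ($409): all of it applies to the deductible. Traveler pays $409; OOP now $409.
#2 ($11,613): $1,041 finishes the deductible; $10,572 goes to coinsurance; traveler's 30% is $3,171.60. Cost to traveler: $4,212.60. OOP to date $4,621.60.
#3 ($3,016): deductible met; 30% of $3,016 = $904.80. Cost to traveler: $904.80. OOP to date $5,526.40.

$904.80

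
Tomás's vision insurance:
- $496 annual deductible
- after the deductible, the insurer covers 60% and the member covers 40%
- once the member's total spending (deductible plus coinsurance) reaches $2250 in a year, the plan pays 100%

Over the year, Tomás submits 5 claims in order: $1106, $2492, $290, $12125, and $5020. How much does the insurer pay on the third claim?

Claim 1 ($1106): $496 finishes the deductible; $610 goes to coinsurance; coinsurance $610 × 40% = $244. Cost to member: $740. OOP to date $740. Plan pays $1106 − $740 = $366.
Claim 2 ($2492): deductible already satisfied, so member's share is 40% × $2492 = $996.80. Cost to member: $996.80. OOP to date $1736.80. Insurer: $2492 − $996.80 = $1495.20.
Claim 3 ($290): deductible met; 40% of $290 = $116. Member owes $116 (running OOP $1852.80). Insurer: $290 − $116 = $174.

$174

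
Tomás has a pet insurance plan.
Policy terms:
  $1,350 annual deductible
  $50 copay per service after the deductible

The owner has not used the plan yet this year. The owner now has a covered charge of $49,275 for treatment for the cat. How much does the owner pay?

$1,400

The full $1,350 deductible is still open; $1,350 of this bill applies to it.
After the $1,350 deductible portion, $49,275 − $1,350 = $47,925 is subject to the copay.
Copay on this service: $50.
That puts the owner's cost at $1,350 + $50 = $1,400.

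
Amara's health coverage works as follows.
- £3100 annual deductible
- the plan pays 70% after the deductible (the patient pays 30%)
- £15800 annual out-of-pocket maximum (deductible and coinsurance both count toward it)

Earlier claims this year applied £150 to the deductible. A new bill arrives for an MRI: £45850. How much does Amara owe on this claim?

£15650

Remaining deductible: £3100 − £150 = £2950.
That leaves £45850 − £2950 = £42900 for coinsurance.
Coinsurance: £42900 × 30% = £12870.
Patient responsibility before any cap: £2950 + £12870 = £15820.
That would bring total out-of-pocket to £15970, past the £15800 cap. The patient is capped at £15800 − £150 = £15650 on this claim.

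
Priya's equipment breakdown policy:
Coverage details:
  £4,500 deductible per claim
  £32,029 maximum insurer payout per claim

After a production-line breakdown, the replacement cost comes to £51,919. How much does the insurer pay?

£32,029

Less the £4,500 deductible: £51,919 − £4,500 = £47,419.
The £32,029 per-incident cap binds; insurer pays £32,029.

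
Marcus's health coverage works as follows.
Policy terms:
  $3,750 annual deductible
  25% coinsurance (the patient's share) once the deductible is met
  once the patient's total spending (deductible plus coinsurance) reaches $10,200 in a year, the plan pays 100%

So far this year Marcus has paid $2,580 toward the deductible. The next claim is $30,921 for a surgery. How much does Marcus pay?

$7,620

Deductible still to meet: $3,750 − $2,580 = $1,170.
The remaining $29,751 (= $30,921 − $1,170) moves to coinsurance.
Patient's 25% share of $29,751 is $7,437.75.
Patient responsibility before any cap: $1,170 + $7,437.75 = $8,607.75.
That would bring total out-of-pocket to $11,187.75, past the $10,200 cap. The patient is capped at $10,200 − $2,580 = $7,620 on this claim.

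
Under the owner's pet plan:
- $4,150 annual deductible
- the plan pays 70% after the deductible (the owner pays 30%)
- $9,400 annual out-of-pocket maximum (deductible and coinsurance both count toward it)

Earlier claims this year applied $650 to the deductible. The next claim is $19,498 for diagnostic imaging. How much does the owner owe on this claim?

$650 of the $4,150 deductible is already met, leaving $3,500.
That leaves $19,498 − $3,500 = $15,998 for coinsurance.
Coinsurance: $15,998 × 30% = $4,799.40.
So the owner owes $3,500 + $4,799.40 = $8,299.40 before any cap.
Year-to-date out-of-pocket becomes $650 + $8,299.40 = $8,949.40, still under the $9,400 maximum, so no cap applies.

$8,299.40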